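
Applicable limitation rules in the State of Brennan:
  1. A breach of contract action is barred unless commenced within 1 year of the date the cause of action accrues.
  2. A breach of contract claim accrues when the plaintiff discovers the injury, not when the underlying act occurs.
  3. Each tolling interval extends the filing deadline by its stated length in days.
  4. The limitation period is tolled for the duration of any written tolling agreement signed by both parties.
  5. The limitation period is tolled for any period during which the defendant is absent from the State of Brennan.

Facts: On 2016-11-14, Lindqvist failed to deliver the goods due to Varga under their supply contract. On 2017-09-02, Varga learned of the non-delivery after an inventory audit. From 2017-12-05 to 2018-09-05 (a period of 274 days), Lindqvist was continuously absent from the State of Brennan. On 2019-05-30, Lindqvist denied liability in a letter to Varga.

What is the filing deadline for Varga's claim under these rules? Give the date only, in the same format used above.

2019-06-03

Accrual is tied to discovery, so the period began on 2017-09-02 rather than on 2016-11-14 when the act occurred.
Adding the 1 year base period to 2017-09-02 gives a deadline of 2018-09-02, before any tolling.
The period was tolled for 274 days by the defendant's absence from the jurisdiction (2017-12-05 to 2018-09-05), pushing the deadline to 2019-06-03.
Nothing else in the chronology tolls or restarts the period.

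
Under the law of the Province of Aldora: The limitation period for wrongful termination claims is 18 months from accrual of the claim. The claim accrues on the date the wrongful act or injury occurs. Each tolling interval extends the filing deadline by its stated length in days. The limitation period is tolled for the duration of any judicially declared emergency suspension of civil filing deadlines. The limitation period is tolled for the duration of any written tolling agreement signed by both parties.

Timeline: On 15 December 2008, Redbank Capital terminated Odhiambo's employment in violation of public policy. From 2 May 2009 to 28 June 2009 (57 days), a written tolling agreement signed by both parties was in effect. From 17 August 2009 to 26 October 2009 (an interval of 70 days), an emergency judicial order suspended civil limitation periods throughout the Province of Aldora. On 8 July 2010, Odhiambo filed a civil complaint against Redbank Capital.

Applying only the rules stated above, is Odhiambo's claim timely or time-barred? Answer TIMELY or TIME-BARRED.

The limitation period began to run on 15 December 2008.
Adding the 18 months base period to 15 December 2008 gives a deadline of 15 June 2010, before any tolling.
The period was tolled for 57 days by the written tolling agreement (2 May 2009 to 28 June 2009), pushing the deadline to 11 August 2010.
Because the emergency suspension of filing deadlines ran from 17 August 2009 to 26 October 2009, the deadline is extended by 70 days to 20 October 2010.
Filing on 8 July 2010 beat the 20 October 2010 deadline — the action is timely.

TIMELY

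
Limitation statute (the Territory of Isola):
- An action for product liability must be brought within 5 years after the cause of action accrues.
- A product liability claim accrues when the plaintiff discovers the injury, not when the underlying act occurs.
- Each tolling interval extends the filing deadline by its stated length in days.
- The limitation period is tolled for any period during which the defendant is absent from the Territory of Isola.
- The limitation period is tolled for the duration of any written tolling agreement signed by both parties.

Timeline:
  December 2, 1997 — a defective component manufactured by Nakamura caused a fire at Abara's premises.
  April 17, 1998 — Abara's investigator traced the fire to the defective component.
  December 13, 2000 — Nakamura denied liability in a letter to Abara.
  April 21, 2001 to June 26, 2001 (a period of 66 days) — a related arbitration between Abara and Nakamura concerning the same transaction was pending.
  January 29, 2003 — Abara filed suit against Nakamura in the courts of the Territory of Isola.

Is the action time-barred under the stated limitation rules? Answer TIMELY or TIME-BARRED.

Under the discovery rule, the claim accrued on April 17, 1998, when Abara discovered the injury — not on the December 2, 1997 date of the underlying act.
The untolled deadline — 5 years after April 17, 1998 — is April 17, 2003.
The pending related arbitration from April 21, 2001 to June 26, 2001 does not toll the period, because no stated rule makes a pending arbitration a tolling event.
The other events in the timeline have no effect on the limitation period under the stated rules.
Abara filed on January 29, 2003, before the April 17, 2003 deadline, so the action is timely.

TIMELY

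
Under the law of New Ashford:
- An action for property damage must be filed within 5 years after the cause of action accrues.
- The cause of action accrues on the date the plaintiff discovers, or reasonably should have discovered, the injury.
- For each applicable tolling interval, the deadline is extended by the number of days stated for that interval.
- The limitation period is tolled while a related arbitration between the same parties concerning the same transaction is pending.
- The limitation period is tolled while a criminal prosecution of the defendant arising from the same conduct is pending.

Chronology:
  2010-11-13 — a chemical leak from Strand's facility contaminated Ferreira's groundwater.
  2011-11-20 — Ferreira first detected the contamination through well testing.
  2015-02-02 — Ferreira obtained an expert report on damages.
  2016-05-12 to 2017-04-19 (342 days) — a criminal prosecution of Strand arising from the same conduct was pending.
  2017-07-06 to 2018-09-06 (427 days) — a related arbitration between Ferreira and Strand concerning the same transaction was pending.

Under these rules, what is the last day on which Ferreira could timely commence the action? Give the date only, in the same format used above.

2018-12-29

The claim did not accrue until Ferreira discovered the injury on 2011-11-20; the 2010-11-13 act date does not start the clock under the stated rule.
Adding the 5 years base period to 2011-11-20 gives a deadline of 2016-11-20, before any tolling.
The pending criminal prosecution from 2016-05-12 to 2017-04-19 tolled the period for 342 days, extending the deadline to 2017-10-28.
The pending related arbitration from 2017-07-06 to 2018-09-06 tolled the period for 427 days, extending the deadline to 2018-12-29.
Nothing else in the chronology tolls or restarts the period.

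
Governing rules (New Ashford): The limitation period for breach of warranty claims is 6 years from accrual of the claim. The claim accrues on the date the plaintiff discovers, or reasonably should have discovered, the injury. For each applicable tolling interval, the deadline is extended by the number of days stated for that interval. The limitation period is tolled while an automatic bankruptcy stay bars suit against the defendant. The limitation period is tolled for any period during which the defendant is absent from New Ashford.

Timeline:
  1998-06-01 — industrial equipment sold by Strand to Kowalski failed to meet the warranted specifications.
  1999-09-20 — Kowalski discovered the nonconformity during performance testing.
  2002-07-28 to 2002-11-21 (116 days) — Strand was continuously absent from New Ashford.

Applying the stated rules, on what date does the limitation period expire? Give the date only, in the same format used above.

2006-01-14

Accrual is tied to discovery, so the period began on 1999-09-20 rather than on 1998-06-01 when the act occurred.
Adding the 6 years base period to 1999-09-20 gives a deadline of 2005-09-20, before any tolling.
The period was tolled for 116 days by the defendant's absence from the jurisdiction (2002-07-28 to 2002-11-21), pushing the deadline to 2006-01-14.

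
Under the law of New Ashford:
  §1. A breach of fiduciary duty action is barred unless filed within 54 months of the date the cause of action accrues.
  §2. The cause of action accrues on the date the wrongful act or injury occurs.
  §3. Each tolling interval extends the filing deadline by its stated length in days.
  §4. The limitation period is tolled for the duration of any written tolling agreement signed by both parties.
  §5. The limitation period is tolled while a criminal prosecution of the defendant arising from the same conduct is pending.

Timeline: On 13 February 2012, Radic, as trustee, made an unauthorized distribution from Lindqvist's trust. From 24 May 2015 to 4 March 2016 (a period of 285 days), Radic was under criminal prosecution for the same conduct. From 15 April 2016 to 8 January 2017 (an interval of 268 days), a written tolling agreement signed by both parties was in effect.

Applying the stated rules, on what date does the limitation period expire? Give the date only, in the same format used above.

17 February 2018

The claim accrued on 13 February 2012, when the wrongful act occurred.
54 months from 13 February 2012 is 13 August 2016.
The pending criminal prosecution from 24 May 2015 to 4 March 2016 tolled the period for 285 days, extending the deadline to 25 May 2017.
The period was tolled for 268 days by the written tolling agreement (15 April 2016 to 8 January 2017), pushing the deadline to 17 February 2018.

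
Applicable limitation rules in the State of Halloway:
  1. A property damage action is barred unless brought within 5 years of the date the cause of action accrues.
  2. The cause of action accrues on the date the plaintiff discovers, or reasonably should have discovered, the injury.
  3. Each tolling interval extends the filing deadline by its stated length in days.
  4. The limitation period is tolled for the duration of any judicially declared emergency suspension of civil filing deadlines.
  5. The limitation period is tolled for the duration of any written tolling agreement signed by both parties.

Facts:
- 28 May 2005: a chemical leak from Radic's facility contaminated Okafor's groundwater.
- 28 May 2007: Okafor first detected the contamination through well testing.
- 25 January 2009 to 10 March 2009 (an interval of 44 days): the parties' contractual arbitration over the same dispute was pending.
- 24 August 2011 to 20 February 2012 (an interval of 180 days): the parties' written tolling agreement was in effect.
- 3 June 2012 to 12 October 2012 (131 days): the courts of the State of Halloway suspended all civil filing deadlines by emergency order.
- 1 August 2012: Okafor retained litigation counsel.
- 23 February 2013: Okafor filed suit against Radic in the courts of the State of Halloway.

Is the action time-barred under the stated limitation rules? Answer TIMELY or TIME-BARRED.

TIMELY

The claim did not accrue until Okafor discovered the injury on 28 May 2007; the 28 May 2005 act date does not start the clock under the stated rule.
The untolled deadline — 5 years after 28 May 2007 — is 28 May 2012.
The written tolling agreement from 24 August 2011 to 20 February 2012 tolled the period for 180 days, extending the deadline to 24 November 2012.
Because the emergency suspension of filing deadlines ran from 3 June 2012 to 12 October 2012, the deadline is extended by 131 days to 4 April 2013.
The pending related arbitration from 25 January 2009 to 10 March 2009 does not toll the period, because no stated rule makes a pending arbitration a tolling event.
The other events in the timeline have no effect on the limitation period under the stated rules.
The 23 February 2013 filing precedes the 4 April 2013 deadline; the claim is timely.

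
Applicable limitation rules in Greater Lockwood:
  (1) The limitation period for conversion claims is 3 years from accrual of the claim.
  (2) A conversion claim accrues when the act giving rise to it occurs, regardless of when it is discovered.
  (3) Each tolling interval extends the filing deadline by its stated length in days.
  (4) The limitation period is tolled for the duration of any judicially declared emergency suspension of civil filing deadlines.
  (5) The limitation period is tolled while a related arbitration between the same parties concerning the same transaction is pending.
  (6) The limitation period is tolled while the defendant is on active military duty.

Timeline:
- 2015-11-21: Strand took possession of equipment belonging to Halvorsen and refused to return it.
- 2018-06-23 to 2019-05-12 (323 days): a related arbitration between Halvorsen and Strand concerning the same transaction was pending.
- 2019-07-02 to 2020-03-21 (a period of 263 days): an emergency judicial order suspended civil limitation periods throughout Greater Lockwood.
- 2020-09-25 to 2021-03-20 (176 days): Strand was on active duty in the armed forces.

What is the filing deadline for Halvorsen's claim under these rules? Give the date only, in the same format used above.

2020-06-29

The limitation period began to run on 2015-11-21.
3 years from 2015-11-21 is 2018-11-21.
The period was tolled for 323 days by the pending related arbitration (2018-06-23 to 2019-05-12), pushing the deadline to 2019-10-10.
The emergency suspension of filing deadlines from 2019-07-02 to 2020-03-21 tolled the period for 263 days, extending the deadline to 2020-06-29.
By the time the defendant's active military service began on 2020-09-25, the limitation period had already expired on 2020-06-29; that interval cannot revive it.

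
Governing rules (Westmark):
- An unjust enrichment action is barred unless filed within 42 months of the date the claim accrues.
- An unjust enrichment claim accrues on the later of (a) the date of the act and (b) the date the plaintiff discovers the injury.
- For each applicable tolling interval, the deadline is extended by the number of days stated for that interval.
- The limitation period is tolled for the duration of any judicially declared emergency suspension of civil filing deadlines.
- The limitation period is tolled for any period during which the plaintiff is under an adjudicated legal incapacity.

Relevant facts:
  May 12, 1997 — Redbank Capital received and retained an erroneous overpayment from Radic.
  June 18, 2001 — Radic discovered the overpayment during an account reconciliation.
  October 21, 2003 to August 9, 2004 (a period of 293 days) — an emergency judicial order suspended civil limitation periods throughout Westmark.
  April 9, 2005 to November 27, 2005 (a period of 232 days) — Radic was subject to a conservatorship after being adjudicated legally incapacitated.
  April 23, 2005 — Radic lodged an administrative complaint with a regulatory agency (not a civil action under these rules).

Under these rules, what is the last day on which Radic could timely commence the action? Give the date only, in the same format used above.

The claim accrued on June 18, 2001 — the later of the May 12, 1997 act and the June 18, 2001 discovery.
Adding the 42 months base period to June 18, 2001 gives a deadline of December 18, 2004, before any tolling.
The emergency suspension of filing deadlines from October 21, 2003 to August 9, 2004 tolled the period for 293 days, extending the deadline to October 7, 2005.
The period was tolled for 232 days by the plaintiff's legal incapacity (April 9, 2005 to November 27, 2005), pushing the deadline to May 27, 2006.
Nothing else in the chronology tolls or restarts the period.

May 27, 2006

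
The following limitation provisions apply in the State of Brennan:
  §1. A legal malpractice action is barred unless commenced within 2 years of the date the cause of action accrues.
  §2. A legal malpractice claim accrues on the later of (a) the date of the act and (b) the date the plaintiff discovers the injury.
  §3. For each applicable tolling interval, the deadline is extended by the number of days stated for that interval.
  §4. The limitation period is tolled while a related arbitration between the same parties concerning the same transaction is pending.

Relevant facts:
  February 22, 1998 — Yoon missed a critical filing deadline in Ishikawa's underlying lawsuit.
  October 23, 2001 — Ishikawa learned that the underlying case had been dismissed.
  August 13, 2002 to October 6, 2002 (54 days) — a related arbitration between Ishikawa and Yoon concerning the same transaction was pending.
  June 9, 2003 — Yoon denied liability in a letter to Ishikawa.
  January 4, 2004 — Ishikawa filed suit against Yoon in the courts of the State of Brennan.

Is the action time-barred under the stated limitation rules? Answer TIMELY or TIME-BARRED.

TIME-BARRED

The claim accrued on October 23, 2001 — the later of the February 22, 1998 act and the October 23, 2001 discovery.
2 years from October 23, 2001 is October 23, 2003.
Because the pending related arbitration ran from August 13, 2002 to October 6, 2002, the deadline is extended by 54 days to December 16, 2003.
Nothing else in the chronology tolls or restarts the period.
The January 4, 2004 filing falls after the December 16, 2003 deadline; the claim is time-barred.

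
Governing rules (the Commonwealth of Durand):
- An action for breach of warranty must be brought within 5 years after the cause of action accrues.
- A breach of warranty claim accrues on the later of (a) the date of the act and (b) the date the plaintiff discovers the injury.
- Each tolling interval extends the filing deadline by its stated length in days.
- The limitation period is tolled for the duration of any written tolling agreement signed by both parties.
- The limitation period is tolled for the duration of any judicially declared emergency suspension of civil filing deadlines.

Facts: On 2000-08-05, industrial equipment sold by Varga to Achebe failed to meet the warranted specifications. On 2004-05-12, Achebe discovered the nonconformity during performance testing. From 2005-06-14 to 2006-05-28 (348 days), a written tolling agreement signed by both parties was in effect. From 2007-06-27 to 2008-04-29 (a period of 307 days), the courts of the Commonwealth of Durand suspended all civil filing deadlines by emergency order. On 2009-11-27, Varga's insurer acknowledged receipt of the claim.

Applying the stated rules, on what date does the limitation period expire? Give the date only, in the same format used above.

2011-02-26

Because discovery on 2004-05-12 post-dates the 2000-08-05 act, accrual under the later-of rule falls on 2004-05-12.
Adding the 5 years base period to 2004-05-12 gives a deadline of 2009-05-12, before any tolling.
The written tolling agreement from 2005-06-14 to 2006-05-28 tolled the period for 348 days, extending the deadline to 2010-04-25.
The period was tolled for 307 days by the emergency suspension of filing deadlines (2007-06-27 to 2008-04-29), pushing the deadline to 2011-02-26.
The other events in the timeline have no effect on the limitation period under the stated rules.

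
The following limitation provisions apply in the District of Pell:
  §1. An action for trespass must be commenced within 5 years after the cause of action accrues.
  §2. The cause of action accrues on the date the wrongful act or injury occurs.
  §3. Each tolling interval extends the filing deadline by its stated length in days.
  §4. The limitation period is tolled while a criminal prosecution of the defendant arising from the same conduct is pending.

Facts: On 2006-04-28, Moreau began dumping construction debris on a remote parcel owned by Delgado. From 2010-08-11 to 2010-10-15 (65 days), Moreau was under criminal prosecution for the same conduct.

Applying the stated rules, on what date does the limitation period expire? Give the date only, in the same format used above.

The claim accrued on 2006-04-28, when the wrongful act occurred.
Adding the 5 years base period to 2006-04-28 gives a deadline of 2011-04-28, before any tolling.
The period was tolled for 65 days by the pending criminal prosecution (2010-08-11 to 2010-10-15), pushing the deadline to 2011-07-02.

2011-07-02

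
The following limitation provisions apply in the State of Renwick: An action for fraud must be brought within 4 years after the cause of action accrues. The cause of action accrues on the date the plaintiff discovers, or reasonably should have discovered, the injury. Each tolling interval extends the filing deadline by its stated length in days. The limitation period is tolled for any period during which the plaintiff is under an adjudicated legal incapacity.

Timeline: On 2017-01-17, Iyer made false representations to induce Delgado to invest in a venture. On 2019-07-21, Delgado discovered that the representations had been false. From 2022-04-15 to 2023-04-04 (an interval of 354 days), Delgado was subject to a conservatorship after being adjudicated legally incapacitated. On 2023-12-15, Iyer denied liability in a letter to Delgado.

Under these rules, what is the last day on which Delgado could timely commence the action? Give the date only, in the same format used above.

2024-07-09

Accrual is tied to discovery, so the period began on 2019-07-21 rather than on 2017-01-17 when the act occurred.
Adding the 4 years base period to 2019-07-21 gives a deadline of 2023-07-21, before any tolling.
Because the plaintiff's legal incapacity ran from 2022-04-15 to 2023-04-04, the deadline is extended by 354 days to 2024-07-09.
Nothing else in the chronology tolls or restarts the period.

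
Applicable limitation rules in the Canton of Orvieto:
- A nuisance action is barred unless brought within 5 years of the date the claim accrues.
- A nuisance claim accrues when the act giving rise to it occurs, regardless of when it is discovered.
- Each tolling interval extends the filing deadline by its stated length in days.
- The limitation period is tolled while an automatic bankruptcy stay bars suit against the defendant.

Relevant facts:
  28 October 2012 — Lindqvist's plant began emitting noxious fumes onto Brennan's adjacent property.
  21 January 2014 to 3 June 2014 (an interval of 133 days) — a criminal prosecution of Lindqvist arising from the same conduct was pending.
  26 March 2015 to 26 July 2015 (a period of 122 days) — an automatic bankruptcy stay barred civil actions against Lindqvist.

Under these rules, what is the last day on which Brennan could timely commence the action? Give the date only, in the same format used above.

The claim accrued on 28 October 2012, the date of the act.
5 years from 28 October 2012 is 28 October 2017.
The period was tolled for 122 days by the automatic bankruptcy stay (26 March 2015 to 26 July 2015), pushing the deadline to 27 February 2018.
Although a criminal prosecution ran from 21 January 2014 to 3 June 2014, the stated rules do not make that a tolling event, so it is disregarded.

27 February 2018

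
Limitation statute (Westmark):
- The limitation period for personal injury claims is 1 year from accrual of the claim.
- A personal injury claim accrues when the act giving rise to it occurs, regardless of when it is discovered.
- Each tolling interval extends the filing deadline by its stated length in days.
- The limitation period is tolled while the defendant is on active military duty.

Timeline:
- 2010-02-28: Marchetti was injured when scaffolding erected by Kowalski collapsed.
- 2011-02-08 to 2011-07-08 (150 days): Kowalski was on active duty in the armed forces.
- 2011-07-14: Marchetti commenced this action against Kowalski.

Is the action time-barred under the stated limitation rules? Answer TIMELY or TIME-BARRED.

The claim accrued on 2010-02-28, when the wrongful act occurred.
Adding the 1 year base period to 2010-02-28 gives a deadline of 2011-02-28, before any tolling.
The defendant's active military service from 2011-02-08 to 2011-07-08 tolled the period for 150 days, extending the deadline to 2011-07-28.
Marchetti filed on 2011-07-14, before the 2011-07-28 deadline, so the action is timely.

TIMELY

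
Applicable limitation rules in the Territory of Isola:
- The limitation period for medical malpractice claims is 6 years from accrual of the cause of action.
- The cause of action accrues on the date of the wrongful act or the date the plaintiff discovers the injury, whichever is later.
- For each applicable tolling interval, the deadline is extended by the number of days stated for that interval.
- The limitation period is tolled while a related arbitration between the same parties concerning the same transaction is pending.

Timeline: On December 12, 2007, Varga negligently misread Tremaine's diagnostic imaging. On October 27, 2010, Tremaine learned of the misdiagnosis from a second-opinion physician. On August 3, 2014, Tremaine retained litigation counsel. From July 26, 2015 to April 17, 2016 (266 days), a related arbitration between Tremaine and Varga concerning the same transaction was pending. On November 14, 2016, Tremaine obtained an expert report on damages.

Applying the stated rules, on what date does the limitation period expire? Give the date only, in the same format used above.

July 20, 2017

Taking the later of the act (December 12, 2007) and discovery (October 27, 2010), the claim accrued on October 27, 2010.
Adding the 6 years base period to October 27, 2010 gives a deadline of October 27, 2016, before any tolling.
The period was tolled for 266 days by the pending related arbitration (July 26, 2015 to April 17, 2016), pushing the deadline to July 20, 2017.
The other events in the timeline have no effect on the limitation period under the stated rules.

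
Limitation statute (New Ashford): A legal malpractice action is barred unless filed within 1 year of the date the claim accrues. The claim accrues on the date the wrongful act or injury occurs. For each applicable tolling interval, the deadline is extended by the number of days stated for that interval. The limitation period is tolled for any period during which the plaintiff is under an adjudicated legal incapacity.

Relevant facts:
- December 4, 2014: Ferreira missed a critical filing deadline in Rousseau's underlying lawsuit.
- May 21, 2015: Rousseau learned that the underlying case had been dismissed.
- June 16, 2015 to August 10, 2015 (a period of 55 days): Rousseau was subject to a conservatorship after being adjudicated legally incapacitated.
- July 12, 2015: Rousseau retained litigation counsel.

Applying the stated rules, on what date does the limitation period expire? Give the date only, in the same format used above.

Because the rule ties accrual to occurrence, the claim accrued on December 4, 2014, not on the May 21, 2015 discovery date.
1 year from December 4, 2014 is December 4, 2015.
Because the plaintiff's legal incapacity ran from June 16, 2015 to August 10, 2015, the deadline is extended by 55 days to January 28, 2016.
The other events in the timeline have no effect on the limitation period under the stated rules.

January 28, 2016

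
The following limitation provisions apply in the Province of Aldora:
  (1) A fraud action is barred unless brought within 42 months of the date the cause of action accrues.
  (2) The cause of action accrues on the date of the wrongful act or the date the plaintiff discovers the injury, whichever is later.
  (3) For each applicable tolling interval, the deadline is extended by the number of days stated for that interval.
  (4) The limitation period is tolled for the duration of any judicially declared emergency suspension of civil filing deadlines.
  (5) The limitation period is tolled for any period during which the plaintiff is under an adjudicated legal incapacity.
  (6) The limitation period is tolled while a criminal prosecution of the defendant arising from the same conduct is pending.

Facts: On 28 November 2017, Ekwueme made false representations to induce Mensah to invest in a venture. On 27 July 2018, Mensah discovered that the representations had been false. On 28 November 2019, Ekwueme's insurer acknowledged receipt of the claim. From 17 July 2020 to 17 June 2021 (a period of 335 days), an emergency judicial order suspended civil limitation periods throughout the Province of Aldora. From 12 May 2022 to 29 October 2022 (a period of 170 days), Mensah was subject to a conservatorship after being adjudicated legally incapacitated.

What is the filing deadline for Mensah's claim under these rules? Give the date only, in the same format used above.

16 June 2023

Taking the later of the act (28 November 2017) and discovery (27 July 2018), the claim accrued on 27 July 2018.
The untolled deadline — 42 months after 27 July 2018 — is 27 January 2022.
The emergency suspension of filing deadlines from 17 July 2020 to 17 June 2021 tolled the period for 335 days, extending the deadline to 28 December 2022.
Because the plaintiff's legal incapacity ran from 12 May 2022 to 29 October 2022, the deadline is extended by 170 days to 16 June 2023.
None of the other events listed affects the running of the period under the stated rules.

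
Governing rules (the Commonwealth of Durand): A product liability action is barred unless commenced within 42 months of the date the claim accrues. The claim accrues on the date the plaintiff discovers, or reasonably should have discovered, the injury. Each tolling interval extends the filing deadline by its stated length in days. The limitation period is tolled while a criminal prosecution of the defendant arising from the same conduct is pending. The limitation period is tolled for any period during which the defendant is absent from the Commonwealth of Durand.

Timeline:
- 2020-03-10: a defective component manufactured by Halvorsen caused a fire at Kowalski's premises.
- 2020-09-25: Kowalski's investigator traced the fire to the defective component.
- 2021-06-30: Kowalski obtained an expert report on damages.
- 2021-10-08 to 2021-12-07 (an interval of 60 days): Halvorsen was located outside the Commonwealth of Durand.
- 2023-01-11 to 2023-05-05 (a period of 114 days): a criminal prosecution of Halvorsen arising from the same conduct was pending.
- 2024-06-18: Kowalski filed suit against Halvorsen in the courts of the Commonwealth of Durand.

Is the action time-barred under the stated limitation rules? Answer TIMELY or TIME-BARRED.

Accrual is tied to discovery, so the period began on 2020-09-25 rather than on 2020-03-10 when the act occurred.
The untolled deadline — 42 months after 2020-09-25 — is 2024-03-25.
The period was tolled for 60 days by the defendant's absence from the jurisdiction (2021-10-08 to 2021-12-07), pushing the deadline to 2024-05-24.
Because the pending criminal prosecution ran from 2023-01-11 to 2023-05-05, the deadline is extended by 114 days to 2024-09-15.
None of the other events listed affects the running of the period under the stated rules.
The 2024-06-18 filing precedes the 2024-09-15 deadline; the claim is timely.

TIMELY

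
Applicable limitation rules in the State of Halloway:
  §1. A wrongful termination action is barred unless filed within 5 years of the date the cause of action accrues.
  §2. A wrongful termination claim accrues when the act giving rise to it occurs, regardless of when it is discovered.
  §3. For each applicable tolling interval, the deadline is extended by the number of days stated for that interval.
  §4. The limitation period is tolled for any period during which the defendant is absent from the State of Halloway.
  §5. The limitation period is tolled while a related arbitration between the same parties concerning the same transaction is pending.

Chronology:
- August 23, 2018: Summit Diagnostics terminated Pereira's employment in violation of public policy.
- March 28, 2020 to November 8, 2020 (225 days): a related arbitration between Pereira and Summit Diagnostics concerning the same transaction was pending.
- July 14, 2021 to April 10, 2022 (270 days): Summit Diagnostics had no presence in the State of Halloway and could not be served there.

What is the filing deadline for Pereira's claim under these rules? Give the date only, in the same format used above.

The limitation period began to run on August 23, 2018.
The untolled deadline — 5 years after August 23, 2018 — is August 23, 2023.
Because the pending related arbitration ran from March 28, 2020 to November 8, 2020, the deadline is extended by 225 days to April 4, 2024.
Because the defendant's absence from the jurisdiction ran from July 14, 2021 to April 10, 2022, the deadline is extended by 270 days to December 30, 2024.

December 30, 2024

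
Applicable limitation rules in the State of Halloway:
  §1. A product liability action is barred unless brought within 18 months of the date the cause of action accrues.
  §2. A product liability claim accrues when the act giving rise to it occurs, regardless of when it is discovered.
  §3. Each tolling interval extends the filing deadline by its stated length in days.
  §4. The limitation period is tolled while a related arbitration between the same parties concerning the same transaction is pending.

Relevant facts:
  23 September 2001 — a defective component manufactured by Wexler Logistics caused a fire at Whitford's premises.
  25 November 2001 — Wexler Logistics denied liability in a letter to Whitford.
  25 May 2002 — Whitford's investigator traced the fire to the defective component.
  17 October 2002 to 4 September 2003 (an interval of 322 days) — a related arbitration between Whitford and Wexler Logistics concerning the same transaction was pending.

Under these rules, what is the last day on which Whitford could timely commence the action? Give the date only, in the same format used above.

8 February 2004

Accrual is governed by the date of the act, so the period began to run on 23 September 2001; the later discovery on 25 May 2002 is irrelevant under the stated rule.
The untolled deadline — 18 months after 23 September 2001 — is 23 March 2003.
The period was tolled for 322 days by the pending related arbitration (17 October 2002 to 4 September 2003), pushing the deadline to 8 February 2004.
Nothing else in the chronology tolls or restarts the period.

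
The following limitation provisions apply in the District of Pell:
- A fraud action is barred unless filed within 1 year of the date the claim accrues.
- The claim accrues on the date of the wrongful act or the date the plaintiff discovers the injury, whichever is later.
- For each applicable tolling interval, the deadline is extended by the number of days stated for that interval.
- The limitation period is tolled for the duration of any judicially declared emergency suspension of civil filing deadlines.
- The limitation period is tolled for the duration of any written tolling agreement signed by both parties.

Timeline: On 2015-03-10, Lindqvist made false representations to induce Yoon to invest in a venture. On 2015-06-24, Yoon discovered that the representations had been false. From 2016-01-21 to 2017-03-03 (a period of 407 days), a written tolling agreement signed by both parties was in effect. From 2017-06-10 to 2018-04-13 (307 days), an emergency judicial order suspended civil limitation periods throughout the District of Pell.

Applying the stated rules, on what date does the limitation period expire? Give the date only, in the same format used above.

2018-06-08

Because discovery on 2015-06-24 post-dates the 2015-03-10 act, accrual under the later-of rule falls on 2015-06-24.
1 year from 2015-06-24 is 2016-06-24.
The written tolling agreement from 2016-01-21 to 2017-03-03 tolled the period for 407 days, extending the deadline to 2017-08-05.
The period was tolled for 307 days by the emergency suspension of filing deadlines (2017-06-10 to 2018-04-13), pushing the deadline to 2018-06-08.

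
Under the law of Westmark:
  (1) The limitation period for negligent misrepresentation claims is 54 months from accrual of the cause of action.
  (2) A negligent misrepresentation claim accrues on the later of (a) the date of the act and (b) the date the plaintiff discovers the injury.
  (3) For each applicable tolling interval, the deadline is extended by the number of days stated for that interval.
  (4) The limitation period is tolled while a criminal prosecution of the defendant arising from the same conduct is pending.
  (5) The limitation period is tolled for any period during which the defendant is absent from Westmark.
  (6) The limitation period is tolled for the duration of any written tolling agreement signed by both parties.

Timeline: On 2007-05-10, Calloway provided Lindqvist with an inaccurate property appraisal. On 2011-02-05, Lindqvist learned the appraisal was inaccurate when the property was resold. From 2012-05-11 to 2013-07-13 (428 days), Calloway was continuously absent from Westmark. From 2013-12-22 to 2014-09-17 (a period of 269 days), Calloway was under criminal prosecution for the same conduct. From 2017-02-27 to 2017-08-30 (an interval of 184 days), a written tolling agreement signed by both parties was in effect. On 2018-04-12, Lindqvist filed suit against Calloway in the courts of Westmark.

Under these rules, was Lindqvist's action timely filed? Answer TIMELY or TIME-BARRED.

Taking the later of the act (2007-05-10) and discovery (2011-02-05), the claim accrued on 2011-02-05.
Adding the 54 months base period to 2011-02-05 gives a deadline of 2015-08-05, before any tolling.
The defendant's absence from the jurisdiction from 2012-05-11 to 2013-07-13 tolled the period for 428 days, extending the deadline to 2016-10-06.
The pending criminal prosecution from 2013-12-22 to 2014-09-17 tolled the period for 269 days, extending the deadline to 2017-07-02.
Because the written tolling agreement ran from 2017-02-27 to 2017-08-30, the deadline is extended by 184 days to 2018-01-02.
Lindqvist filed on 2018-04-12, after the 2018-01-02 deadline, so the action is time-barred.

TIME-BARRED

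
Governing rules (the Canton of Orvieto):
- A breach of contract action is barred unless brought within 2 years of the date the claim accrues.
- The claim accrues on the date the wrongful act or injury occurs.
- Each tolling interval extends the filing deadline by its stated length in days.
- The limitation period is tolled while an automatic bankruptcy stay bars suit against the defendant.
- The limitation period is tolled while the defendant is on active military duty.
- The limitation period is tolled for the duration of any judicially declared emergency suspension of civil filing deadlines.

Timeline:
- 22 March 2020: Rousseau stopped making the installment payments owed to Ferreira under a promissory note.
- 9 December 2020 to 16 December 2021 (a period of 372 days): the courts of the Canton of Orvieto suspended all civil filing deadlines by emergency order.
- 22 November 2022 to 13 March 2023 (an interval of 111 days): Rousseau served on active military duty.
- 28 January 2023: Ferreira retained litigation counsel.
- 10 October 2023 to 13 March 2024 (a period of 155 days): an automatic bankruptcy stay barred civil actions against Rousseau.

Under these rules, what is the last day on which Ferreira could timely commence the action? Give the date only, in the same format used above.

18 July 2023

The limitation period began to run on 22 March 2020.
Adding the 2 years base period to 22 March 2020 gives a deadline of 22 March 2022, before any tolling.
The emergency suspension of filing deadlines from 9 December 2020 to 16 December 2021 tolled the period for 372 days, extending the deadline to 29 March 2023.
The defendant's active military service from 22 November 2022 to 13 March 2023 tolled the period for 111 days, extending the deadline to 18 July 2023.
The automatic bankruptcy stay from 10 October 2023 to 13 March 2024 began after the period had already run on 18 July 2023, so it has no tolling effect.
Nothing else in the chronology tolls or restarts the period.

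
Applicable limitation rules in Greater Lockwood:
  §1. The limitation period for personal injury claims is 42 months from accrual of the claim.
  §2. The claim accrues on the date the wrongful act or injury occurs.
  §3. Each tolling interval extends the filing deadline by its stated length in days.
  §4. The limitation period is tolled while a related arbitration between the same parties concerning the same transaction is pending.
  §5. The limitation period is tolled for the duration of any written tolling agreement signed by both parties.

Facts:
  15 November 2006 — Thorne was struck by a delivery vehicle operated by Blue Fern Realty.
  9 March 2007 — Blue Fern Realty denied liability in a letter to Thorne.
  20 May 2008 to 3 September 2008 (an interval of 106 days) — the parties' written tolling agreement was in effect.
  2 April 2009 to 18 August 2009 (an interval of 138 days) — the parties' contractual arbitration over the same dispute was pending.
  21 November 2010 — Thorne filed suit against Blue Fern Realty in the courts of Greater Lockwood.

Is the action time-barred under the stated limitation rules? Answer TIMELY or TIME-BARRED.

TIMELY

The limitation period began to run on 15 November 2006.
Adding the 42 months base period to 15 November 2006 gives a deadline of 15 May 2010, before any tolling.
Because the written tolling agreement ran from 20 May 2008 to 3 September 2008, the deadline is extended by 106 days to 29 August 2010.
The period was tolled for 138 days by the pending related arbitration (2 April 2009 to 18 August 2009), pushing the deadline to 14 January 2011.
The other events in the timeline have no effect on the limitation period under the stated rules.
Thorne filed on 21 November 2010, before the 14 January 2011 deadline, so the action is timely.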